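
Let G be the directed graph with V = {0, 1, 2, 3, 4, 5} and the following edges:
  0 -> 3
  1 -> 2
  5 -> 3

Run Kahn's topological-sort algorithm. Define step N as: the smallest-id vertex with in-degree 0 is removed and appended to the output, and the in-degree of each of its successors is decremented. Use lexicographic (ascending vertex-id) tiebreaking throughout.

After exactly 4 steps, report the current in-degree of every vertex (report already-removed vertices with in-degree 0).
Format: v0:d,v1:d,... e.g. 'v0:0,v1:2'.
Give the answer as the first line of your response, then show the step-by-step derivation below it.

v0:0,v1:0,v2:0,v3:1,v4:0,v5:0

step 1: output 0; order=[0]; indeg=(0,0,1,1,0,0)
step 2: output 1; order=[0,1]; indeg=(0,0,0,1,0,0)
step 3: output 2; order=[0,1,2]; indeg=(0,0,0,1,0,0)
step 4: output 4; order=[0,1,2,4]; indeg=(0,0,0,1,0,0)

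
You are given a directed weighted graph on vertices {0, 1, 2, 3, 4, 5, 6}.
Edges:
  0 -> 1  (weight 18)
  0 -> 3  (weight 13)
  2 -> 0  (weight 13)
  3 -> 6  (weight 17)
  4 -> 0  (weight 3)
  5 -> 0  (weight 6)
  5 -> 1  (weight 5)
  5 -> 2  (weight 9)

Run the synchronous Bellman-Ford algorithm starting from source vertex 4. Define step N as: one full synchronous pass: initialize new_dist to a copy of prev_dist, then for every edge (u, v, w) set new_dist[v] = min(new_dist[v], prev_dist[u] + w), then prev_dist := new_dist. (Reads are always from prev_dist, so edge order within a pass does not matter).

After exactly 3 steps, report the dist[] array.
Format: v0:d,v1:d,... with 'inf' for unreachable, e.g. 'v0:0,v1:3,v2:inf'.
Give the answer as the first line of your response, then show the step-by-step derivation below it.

v0:3,v1:21,v2:inf,v3:16,v4:0,v5:inf,v6:33

step 1: dist = v0:3,v1:inf,v2:inf,v3:inf,v4:0,v5:inf,v6:inf
step 2: dist = v0:3,v1:21,v2:inf,v3:16,v4:0,v5:inf,v6:inf
step 3: dist = v0:3,v1:21,v2:inf,v3:16,v4:0,v5:inf,v6:33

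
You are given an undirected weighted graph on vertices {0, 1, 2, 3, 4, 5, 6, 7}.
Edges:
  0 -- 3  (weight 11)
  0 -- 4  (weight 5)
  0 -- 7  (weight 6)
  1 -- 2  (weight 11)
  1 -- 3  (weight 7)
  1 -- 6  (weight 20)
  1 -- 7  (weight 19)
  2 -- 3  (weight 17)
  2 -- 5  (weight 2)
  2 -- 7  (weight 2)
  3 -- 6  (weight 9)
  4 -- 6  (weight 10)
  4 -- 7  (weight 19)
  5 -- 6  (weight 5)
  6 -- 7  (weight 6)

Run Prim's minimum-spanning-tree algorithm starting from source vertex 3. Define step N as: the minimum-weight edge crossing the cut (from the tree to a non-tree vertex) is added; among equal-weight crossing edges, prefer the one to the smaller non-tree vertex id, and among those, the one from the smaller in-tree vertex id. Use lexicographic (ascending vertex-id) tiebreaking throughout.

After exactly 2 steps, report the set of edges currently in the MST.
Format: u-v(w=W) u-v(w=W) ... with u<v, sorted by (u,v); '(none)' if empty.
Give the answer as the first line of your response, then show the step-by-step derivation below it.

1-3(w=7) 3-6(w=9)

step 1: add edge 1-3 (w=7); MST = {1-3(w=7)}
step 2: add edge 3-6 (w=9); MST = {1-3(w=7) 3-6(w=9)}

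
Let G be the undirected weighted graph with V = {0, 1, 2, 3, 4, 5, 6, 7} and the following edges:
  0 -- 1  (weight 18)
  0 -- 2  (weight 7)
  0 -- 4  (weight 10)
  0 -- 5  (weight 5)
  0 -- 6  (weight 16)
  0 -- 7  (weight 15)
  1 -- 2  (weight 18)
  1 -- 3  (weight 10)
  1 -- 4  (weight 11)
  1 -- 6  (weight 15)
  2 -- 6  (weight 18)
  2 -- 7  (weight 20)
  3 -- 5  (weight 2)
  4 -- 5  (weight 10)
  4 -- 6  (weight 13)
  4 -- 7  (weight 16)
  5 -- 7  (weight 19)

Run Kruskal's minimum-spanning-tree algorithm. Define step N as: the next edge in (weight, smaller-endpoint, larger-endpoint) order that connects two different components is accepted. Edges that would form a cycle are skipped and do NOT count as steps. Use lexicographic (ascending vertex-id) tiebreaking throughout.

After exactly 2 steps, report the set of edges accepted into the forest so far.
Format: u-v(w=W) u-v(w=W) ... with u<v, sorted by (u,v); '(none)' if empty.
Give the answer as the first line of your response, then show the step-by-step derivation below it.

0-5(w=5) 3-5(w=2)

step 1: add edge 3-5 (w=2); MST = {3-5(w=2)}
step 2: add edge 0-5 (w=5); MST = {0-5(w=5) 3-5(w=2)}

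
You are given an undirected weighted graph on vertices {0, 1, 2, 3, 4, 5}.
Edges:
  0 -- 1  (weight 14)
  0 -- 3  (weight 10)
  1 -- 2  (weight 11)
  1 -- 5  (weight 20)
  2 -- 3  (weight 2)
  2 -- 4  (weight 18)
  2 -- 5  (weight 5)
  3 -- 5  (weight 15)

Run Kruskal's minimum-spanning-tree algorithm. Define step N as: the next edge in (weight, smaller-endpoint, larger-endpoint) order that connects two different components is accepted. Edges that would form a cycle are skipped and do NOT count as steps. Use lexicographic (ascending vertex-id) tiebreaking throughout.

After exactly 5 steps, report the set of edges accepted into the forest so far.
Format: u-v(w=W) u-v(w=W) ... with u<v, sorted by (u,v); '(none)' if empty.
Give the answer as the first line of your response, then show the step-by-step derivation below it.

0-3(w=10) 1-2(w=11) 2-3(w=2) 2-4(w=18) 2-5(w=5)

step 1: add edge 2-3 (w=2); MST = {2-3(w=2)}
step 2: add edge 2-5 (w=5); MST = {2-3(w=2) 2-5(w=5)}
step 3: add edge 0-3 (w=10); MST = {0-3(w=10) 2-3(w=2) 2-5(w=5)}
step 4: add edge 1-2 (w=11); MST = {0-3(w=10) 1-2(w=11) 2-3(w=2) 2-5(w=5)}
step 5: add edge 2-4 (w=18); MST = {0-3(w=10) 1-2(w=11) 2-3(w=2) 2-4(w=18) 2-5(w=5)}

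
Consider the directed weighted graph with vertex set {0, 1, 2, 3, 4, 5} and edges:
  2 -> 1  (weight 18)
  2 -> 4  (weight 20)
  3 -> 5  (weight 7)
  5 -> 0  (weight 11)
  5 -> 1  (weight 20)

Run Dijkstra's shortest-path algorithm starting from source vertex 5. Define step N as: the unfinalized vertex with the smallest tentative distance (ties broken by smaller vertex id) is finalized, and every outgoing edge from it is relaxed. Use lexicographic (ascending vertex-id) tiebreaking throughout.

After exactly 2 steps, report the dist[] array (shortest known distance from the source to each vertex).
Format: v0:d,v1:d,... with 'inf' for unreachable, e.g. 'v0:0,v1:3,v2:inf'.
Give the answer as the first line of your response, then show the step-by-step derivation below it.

v0:11,v1:20,v2:inf,v3:inf,v4:inf,v5:0

step 1: dist = v0:11,v1:20,v2:inf,v3:inf,v4:inf,v5:0
step 2: dist = v0:11,v1:20,v2:inf,v3:inf,v4:inf,v5:0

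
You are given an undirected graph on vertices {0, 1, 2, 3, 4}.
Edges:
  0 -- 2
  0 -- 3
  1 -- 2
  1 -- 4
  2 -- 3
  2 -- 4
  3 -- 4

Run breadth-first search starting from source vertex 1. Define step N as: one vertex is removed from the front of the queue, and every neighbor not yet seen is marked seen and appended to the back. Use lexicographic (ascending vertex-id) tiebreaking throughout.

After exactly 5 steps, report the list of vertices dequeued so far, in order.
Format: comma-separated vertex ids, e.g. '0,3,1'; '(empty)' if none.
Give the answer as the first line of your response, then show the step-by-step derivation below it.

1,2,4,0,3

step 1: dequeue 1; queue=[2,4]; order=1
step 2: dequeue 2; queue=[4,0,3]; order=1,2
step 3: dequeue 4; queue=[0,3]; order=1,2,4
step 4: dequeue 0; queue=[3]; order=1,2,4,0
step 5: dequeue 3; queue=[(empty)]; order=1,2,4,0,3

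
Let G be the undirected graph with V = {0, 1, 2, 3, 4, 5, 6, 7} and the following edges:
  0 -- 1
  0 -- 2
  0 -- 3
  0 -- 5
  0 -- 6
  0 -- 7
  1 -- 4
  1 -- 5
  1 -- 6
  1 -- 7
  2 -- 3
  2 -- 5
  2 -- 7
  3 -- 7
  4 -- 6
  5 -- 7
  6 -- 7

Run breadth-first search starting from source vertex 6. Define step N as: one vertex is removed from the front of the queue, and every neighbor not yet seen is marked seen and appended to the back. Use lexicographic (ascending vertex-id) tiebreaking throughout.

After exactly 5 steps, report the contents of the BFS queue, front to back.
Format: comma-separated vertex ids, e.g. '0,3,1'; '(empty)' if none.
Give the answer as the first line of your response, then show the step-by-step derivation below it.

2,3,5

step 1: dequeue 6; queue=[0,1,4,7]; order=6
step 2: dequeue 0; queue=[1,4,7,2,3,5]; order=6,0
step 3: dequeue 1; queue=[4,7,2,3,5]; order=6,0,1
step 4: dequeue 4; queue=[7,2,3,5]; order=6,0,1,4
step 5: dequeue 7; queue=[2,3,5]; order=6,0,1,4,7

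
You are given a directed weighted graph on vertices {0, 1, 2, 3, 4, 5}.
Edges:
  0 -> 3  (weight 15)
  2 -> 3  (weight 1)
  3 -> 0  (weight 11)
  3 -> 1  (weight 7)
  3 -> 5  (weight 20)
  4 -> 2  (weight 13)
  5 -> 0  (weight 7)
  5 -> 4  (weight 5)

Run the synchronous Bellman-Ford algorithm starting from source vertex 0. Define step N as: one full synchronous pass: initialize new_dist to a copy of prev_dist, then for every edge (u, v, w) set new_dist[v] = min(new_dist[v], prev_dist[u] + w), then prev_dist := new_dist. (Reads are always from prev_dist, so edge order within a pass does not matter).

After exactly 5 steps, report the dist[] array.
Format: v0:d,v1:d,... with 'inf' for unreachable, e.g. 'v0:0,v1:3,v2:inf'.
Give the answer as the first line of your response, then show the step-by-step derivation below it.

v0:0,v1:22,v2:53,v3:15,v4:40,v5:35

step 1: dist = v0:0,v1:inf,v2:inf,v3:15,v4:inf,v5:inf
step 2: dist = v0:0,v1:22,v2:inf,v3:15,v4:inf,v5:35
step 3: dist = v0:0,v1:22,v2:inf,v3:15,v4:40,v5:35
step 4: dist = v0:0,v1:22,v2:53,v3:15,v4:40,v5:35
step 5: dist = v0:0,v1:22,v2:53,v3:15,v4:40,v5:35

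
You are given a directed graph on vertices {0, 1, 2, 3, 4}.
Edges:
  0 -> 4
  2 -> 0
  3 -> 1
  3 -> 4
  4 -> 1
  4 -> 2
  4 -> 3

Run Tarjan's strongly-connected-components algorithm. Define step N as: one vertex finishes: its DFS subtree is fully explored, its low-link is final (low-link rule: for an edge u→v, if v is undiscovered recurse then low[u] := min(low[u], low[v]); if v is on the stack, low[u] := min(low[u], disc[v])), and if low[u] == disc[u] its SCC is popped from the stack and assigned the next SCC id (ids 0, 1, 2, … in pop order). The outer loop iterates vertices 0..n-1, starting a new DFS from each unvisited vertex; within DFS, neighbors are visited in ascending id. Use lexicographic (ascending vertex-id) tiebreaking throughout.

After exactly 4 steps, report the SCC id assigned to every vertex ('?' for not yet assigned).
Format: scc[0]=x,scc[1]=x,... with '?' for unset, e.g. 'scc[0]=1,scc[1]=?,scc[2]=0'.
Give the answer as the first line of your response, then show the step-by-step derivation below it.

scc[0]=?,scc[1]=0,scc[2]=?,scc[3]=?,scc[4]=?

step 1: low=(low[0]=0,low[1]=2,low[2]=?,low[3]=?,low[4]=1); scc=(scc[0]=?,scc[1]=0,scc[2]=?,scc[3]=?,scc[4]=?)
step 2: low=(low[0]=0,low[1]=2,low[2]=0,low[3]=?,low[4]=1); scc=(scc[0]=?,scc[1]=0,scc[2]=?,scc[3]=?,scc[4]=?)
step 3: low=(low[0]=0,low[1]=2,low[2]=0,low[3]=1,low[4]=0); scc=(scc[0]=?,scc[1]=0,scc[2]=?,scc[3]=?,scc[4]=?)
step 4: low=(low[0]=0,low[1]=2,low[2]=0,low[3]=1,low[4]=0); scc=(scc[0]=?,scc[1]=0,scc[2]=?,scc[3]=?,scc[4]=?)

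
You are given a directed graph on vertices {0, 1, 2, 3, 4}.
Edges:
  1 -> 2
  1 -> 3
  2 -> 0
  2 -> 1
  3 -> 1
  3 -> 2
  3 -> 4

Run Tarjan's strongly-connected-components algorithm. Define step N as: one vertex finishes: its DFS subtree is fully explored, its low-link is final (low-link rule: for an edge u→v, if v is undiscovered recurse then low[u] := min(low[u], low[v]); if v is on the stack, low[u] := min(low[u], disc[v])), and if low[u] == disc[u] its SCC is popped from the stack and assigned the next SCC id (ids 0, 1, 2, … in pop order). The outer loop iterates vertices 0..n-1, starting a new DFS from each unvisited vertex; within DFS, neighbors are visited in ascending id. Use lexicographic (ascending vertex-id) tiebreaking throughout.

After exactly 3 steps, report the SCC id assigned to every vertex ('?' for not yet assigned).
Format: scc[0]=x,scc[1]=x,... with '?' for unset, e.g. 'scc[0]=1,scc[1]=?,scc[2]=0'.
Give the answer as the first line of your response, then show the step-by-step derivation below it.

scc[0]=0,scc[1]=?,scc[2]=?,scc[3]=?,scc[4]=1

step 1: low=(low[0]=0,low[1]=?,low[2]=?,low[3]=?,low[4]=?); scc=(scc[0]=0,scc[1]=?,scc[2]=?,scc[3]=?,scc[4]=?)
step 2: low=(low[0]=0,low[1]=1,low[2]=1,low[3]=?,low[4]=?); scc=(scc[0]=0,scc[1]=?,scc[2]=?,scc[3]=?,scc[4]=?)
step 3: low=(low[0]=0,low[1]=1,low[2]=1,low[3]=1,low[4]=4); scc=(scc[0]=0,scc[1]=?,scc[2]=?,scc[3]=?,scc[4]=1)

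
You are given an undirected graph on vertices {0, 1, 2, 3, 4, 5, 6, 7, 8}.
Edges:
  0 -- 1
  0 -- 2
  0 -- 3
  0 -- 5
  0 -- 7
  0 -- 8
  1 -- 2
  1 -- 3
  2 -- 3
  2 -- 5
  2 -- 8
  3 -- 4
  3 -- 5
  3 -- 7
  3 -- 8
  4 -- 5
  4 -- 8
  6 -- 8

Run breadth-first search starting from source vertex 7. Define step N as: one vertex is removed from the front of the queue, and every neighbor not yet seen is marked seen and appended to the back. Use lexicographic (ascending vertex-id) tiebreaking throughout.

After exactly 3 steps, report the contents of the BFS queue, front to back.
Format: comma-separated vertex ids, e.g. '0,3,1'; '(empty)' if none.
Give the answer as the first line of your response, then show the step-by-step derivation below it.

1,2,5,8,4

step 1: dequeue 7; queue=[0,3]; order=7
step 2: dequeue 0; queue=[3,1,2,5,8]; order=7,0
step 3: dequeue 3; queue=[1,2,5,8,4]; order=7,0,3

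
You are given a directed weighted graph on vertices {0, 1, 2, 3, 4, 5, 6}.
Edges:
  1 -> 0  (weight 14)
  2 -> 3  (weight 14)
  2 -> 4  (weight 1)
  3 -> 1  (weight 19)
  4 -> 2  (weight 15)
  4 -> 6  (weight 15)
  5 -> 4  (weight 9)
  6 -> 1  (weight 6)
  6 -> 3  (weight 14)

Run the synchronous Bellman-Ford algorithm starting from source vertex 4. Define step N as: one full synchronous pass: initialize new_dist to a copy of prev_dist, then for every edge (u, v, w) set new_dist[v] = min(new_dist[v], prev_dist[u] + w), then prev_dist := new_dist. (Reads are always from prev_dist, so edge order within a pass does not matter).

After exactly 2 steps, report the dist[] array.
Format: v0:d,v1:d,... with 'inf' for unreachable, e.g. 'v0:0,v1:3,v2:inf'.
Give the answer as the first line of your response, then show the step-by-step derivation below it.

v0:inf,v1:21,v2:15,v3:29,v4:0,v5:inf,v6:15

step 1: dist = v0:inf,v1:inf,v2:15,v3:inf,v4:0,v5:inf,v6:15
step 2: dist = v0:inf,v1:21,v2:15,v3:29,v4:0,v5:inf,v6:15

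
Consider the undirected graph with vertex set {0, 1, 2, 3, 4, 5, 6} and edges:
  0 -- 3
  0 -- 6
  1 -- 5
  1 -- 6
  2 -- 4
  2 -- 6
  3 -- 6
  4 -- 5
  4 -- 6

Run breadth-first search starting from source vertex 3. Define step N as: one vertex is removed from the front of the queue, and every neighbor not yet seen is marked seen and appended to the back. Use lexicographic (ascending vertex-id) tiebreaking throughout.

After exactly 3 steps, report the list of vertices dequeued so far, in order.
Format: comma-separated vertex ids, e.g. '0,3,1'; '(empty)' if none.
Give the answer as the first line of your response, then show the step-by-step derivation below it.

3,0,6

step 1: dequeue 3; queue=[0,6]; order=3
step 2: dequeue 0; queue=[6]; order=3,0
step 3: dequeue 6; queue=[1,2,4]; order=3,0,6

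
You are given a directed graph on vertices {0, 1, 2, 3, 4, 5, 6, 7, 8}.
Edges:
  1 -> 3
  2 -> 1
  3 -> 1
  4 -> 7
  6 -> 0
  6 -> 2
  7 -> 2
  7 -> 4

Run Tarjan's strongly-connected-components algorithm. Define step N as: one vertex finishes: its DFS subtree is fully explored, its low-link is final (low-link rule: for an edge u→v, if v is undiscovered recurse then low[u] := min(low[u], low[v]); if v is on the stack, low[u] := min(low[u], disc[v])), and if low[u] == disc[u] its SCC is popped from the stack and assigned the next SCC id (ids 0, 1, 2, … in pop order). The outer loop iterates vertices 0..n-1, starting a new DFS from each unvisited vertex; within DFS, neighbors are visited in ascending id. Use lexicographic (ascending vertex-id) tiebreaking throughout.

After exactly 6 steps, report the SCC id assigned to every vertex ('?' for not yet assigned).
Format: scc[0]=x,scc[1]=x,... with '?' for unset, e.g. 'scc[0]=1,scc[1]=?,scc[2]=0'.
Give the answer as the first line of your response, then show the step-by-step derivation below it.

scc[0]=0,scc[1]=1,scc[2]=2,scc[3]=1,scc[4]=3,scc[5]=?,scc[6]=?,scc[7]=3,scc[8]=?

step 1: low=(low[0]=0,low[1]=?,low[2]=?,low[3]=?,low[4]=?,low[5]=?,low[6]=?,low[7]=?,low[8]=?); scc=(scc[0]=0,scc[1]=?,scc[2]=?,scc[3]=?,scc[4]=?,scc[5]=?,scc[6]=?,scc[7]=?,scc[8]=?)
step 2: low=(low[0]=0,low[1]=1,low[2]=?,low[3]=1,low[4]=?,low[5]=?,low[6]=?,low[7]=?,low[8]=?); scc=(scc[0]=0,scc[1]=?,scc[2]=?,scc[3]=?,scc[4]=?,scc[5]=?,scc[6]=?,scc[7]=?,scc[8]=?)
step 3: low=(low[0]=0,low[1]=1,low[2]=?,low[3]=1,low[4]=?,low[5]=?,low[6]=?,low[7]=?,low[8]=?); scc=(scc[0]=0,scc[1]=1,scc[2]=?,scc[3]=1,scc[4]=?,scc[5]=?,scc[6]=?,scc[7]=?,scc[8]=?)
step 4: low=(low[0]=0,low[1]=1,low[2]=3,low[3]=1,low[4]=?,low[5]=?,low[6]=?,low[7]=?,low[8]=?); scc=(scc[0]=0,scc[1]=1,scc[2]=2,scc[3]=1,scc[4]=?,scc[5]=?,scc[6]=?,scc[7]=?,scc[8]=?)
step 5: low=(low[0]=0,low[1]=1,low[2]=3,low[3]=1,low[4]=4,low[5]=?,low[6]=?,low[7]=4,low[8]=?); scc=(scc[0]=0,scc[1]=1,scc[2]=2,scc[3]=1,scc[4]=?,scc[5]=?,scc[6]=?,scc[7]=?,scc[8]=?)
step 6: low=(low[0]=0,low[1]=1,low[2]=3,low[3]=1,low[4]=4,low[5]=?,low[6]=?,low[7]=4,low[8]=?); scc=(scc[0]=0,scc[1]=1,scc[2]=2,scc[3]=1,scc[4]=3,scc[5]=?,scc[6]=?,scc[7]=3,scc[8]=?)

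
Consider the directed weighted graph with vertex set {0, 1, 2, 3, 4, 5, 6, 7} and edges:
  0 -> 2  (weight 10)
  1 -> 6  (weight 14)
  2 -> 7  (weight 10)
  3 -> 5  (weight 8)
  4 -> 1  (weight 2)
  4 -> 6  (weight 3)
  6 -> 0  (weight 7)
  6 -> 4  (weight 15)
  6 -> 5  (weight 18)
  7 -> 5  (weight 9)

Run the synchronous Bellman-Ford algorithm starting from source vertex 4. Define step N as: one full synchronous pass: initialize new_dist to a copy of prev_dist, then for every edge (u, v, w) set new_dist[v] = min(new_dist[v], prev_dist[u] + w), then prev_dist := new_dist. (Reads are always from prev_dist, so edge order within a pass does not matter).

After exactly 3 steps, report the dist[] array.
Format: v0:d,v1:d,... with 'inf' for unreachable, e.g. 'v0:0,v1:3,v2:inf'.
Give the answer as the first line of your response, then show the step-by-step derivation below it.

v0:10,v1:2,v2:20,v3:inf,v4:0,v5:21,v6:3,v7:inf

step 1: dist = v0:inf,v1:2,v2:inf,v3:inf,v4:0,v5:inf,v6:3,v7:inf
step 2: dist = v0:10,v1:2,v2:inf,v3:inf,v4:0,v5:21,v6:3,v7:inf
step 3: dist = v0:10,v1:2,v2:20,v3:inf,v4:0,v5:21,v6:3,v7:inf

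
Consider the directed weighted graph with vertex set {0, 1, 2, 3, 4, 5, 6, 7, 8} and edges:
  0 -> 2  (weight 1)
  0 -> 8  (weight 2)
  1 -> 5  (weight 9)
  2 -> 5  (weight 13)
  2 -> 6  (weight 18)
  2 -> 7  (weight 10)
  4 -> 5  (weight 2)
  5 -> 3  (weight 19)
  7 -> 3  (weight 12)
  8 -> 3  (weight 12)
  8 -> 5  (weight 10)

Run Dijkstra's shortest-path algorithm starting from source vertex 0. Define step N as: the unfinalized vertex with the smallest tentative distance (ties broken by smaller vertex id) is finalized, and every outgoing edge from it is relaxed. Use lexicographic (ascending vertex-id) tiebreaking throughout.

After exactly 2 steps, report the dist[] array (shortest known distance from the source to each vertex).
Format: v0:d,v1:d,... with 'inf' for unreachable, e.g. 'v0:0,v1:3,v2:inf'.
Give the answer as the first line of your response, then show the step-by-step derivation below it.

v0:0,v1:inf,v2:1,v3:inf,v4:inf,v5:14,v6:19,v7:11,v8:2

step 1: dist = v0:0,v1:inf,v2:1,v3:inf,v4:inf,v5:inf,v6:inf,v7:inf,v8:2
step 2: dist = v0:0,v1:inf,v2:1,v3:inf,v4:inf,v5:14,v6:19,v7:11,v8:2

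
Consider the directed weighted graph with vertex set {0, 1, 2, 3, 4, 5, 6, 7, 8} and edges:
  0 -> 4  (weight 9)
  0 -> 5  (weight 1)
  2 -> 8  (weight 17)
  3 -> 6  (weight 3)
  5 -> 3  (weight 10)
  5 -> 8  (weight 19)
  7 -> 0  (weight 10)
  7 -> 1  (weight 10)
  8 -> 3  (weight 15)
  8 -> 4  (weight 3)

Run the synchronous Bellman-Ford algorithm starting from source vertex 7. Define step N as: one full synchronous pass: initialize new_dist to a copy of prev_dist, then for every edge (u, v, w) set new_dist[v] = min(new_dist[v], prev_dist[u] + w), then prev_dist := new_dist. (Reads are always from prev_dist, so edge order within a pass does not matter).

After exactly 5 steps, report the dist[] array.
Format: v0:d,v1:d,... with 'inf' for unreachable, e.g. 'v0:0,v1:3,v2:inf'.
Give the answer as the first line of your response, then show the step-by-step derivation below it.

v0:10,v1:10,v2:inf,v3:21,v4:19,v5:11,v6:24,v7:0,v8:30

step 1: dist = v0:10,v1:10,v2:inf,v3:inf,v4:inf,v5:inf,v6:inf,v7:0,v8:inf
step 2: dist = v0:10,v1:10,v2:inf,v3:inf,v4:19,v5:11,v6:inf,v7:0,v8:inf
step 3: dist = v0:10,v1:10,v2:inf,v3:21,v4:19,v5:11,v6:inf,v7:0,v8:30
step 4: dist = v0:10,v1:10,v2:inf,v3:21,v4:19,v5:11,v6:24,v7:0,v8:30
step 5: dist = v0:10,v1:10,v2:inf,v3:21,v4:19,v5:11,v6:24,v7:0,v8:30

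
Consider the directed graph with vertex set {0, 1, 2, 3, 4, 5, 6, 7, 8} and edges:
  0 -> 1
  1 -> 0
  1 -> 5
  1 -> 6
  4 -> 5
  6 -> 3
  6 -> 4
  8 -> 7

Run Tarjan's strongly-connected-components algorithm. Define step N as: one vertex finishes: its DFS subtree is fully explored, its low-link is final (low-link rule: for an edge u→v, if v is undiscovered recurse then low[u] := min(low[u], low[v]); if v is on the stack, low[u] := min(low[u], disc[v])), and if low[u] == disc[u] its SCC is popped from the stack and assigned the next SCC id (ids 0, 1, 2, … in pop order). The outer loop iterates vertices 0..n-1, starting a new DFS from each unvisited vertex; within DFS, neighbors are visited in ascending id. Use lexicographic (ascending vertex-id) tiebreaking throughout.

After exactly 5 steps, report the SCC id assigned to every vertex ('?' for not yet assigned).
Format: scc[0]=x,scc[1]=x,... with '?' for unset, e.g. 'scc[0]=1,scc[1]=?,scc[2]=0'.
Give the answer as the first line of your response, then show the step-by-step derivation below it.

scc[0]=?,scc[1]=?,scc[2]=?,scc[3]=1,scc[4]=2,scc[5]=0,scc[6]=3,scc[7]=?,scc[8]=?

step 1: low=(low[0]=0,low[1]=0,low[2]=?,low[3]=?,low[4]=?,low[5]=2,low[6]=?,low[7]=?,low[8]=?); scc=(scc[0]=?,scc[1]=?,scc[2]=?,scc[3]=?,scc[4]=?,scc[5]=0,scc[6]=?,scc[7]=?,scc[8]=?)
step 2: low=(low[0]=0,low[1]=0,low[2]=?,low[3]=4,low[4]=?,low[5]=2,low[6]=3,low[7]=?,low[8]=?); scc=(scc[0]=?,scc[1]=?,scc[2]=?,scc[3]=1,scc[4]=?,scc[5]=0,scc[6]=?,scc[7]=?,scc[8]=?)
step 3: low=(low[0]=0,low[1]=0,low[2]=?,low[3]=4,low[4]=5,low[5]=2,low[6]=3,low[7]=?,low[8]=?); scc=(scc[0]=?,scc[1]=?,scc[2]=?,scc[3]=1,scc[4]=2,scc[5]=0,scc[6]=?,scc[7]=?,scc[8]=?)
step 4: low=(low[0]=0,low[1]=0,low[2]=?,low[3]=4,low[4]=5,low[5]=2,low[6]=3,low[7]=?,low[8]=?); scc=(scc[0]=?,scc[1]=?,scc[2]=?,scc[3]=1,scc[4]=2,scc[5]=0,scc[6]=3,scc[7]=?,scc[8]=?)
step 5: low=(low[0]=0,low[1]=0,low[2]=?,low[3]=4,low[4]=5,low[5]=2,low[6]=3,low[7]=?,low[8]=?); scc=(scc[0]=?,scc[1]=?,scc[2]=?,scc[3]=1,scc[4]=2,scc[5]=0,scc[6]=3,scc[7]=?,scc[8]=?)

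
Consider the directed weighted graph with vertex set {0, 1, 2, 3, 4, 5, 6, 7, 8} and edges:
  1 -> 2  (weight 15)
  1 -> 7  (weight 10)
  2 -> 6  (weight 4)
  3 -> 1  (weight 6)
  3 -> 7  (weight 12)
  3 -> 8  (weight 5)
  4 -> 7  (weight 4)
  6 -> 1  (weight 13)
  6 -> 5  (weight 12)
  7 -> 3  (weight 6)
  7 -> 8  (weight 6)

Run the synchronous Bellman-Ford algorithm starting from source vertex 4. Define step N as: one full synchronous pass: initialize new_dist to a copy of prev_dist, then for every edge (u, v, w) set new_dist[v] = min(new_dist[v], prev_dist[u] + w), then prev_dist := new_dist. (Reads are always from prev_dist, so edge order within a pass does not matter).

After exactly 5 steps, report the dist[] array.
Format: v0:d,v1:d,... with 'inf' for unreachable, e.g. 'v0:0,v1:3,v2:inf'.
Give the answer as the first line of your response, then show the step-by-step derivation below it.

v0:inf,v1:16,v2:31,v3:10,v4:0,v5:inf,v6:35,v7:4,v8:10

step 1: dist = v0:inf,v1:inf,v2:inf,v3:inf,v4:0,v5:inf,v6:inf,v7:4,v8:inf
step 2: dist = v0:inf,v1:inf,v2:inf,v3:10,v4:0,v5:inf,v6:inf,v7:4,v8:10
step 3: dist = v0:inf,v1:16,v2:inf,v3:10,v4:0,v5:inf,v6:inf,v7:4,v8:10
step 4: dist = v0:inf,v1:16,v2:31,v3:10,v4:0,v5:inf,v6:inf,v7:4,v8:10
step 5: dist = v0:inf,v1:16,v2:31,v3:10,v4:0,v5:inf,v6:35,v7:4,v8:10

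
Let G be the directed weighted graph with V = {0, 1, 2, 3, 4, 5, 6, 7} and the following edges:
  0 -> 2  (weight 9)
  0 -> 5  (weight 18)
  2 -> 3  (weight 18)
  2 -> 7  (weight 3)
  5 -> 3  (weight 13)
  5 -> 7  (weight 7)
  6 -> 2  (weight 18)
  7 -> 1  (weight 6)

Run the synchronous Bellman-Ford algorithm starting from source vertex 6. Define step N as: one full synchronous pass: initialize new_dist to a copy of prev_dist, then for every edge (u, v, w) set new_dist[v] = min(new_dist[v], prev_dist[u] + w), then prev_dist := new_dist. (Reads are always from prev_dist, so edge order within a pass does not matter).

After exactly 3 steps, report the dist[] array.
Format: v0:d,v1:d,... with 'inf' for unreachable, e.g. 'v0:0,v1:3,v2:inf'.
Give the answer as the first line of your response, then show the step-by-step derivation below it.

v0:inf,v1:27,v2:18,v3:36,v4:inf,v5:inf,v6:0,v7:21

step 1: dist = v0:inf,v1:inf,v2:18,v3:inf,v4:inf,v5:inf,v6:0,v7:inf
step 2: dist = v0:inf,v1:inf,v2:18,v3:36,v4:inf,v5:inf,v6:0,v7:21
step 3: dist = v0:inf,v1:27,v2:18,v3:36,v4:inf,v5:inf,v6:0,v7:21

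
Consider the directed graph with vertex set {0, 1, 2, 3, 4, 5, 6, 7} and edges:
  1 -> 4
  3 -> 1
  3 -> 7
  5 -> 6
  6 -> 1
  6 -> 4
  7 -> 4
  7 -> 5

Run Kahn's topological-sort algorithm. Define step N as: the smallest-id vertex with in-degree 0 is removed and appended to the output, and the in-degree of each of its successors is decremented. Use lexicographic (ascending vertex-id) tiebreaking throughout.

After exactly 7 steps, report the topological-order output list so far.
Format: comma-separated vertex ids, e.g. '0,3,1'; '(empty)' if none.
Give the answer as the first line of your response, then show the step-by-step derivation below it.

0,2,3,7,5,6,1

step 1: output 0; order=[0]; indeg=(0,2,0,0,3,1,1,1)
step 2: output 2; order=[0,2]; indeg=(0,2,0,0,3,1,1,1)
step 3: output 3; order=[0,2,3]; indeg=(0,1,0,0,3,1,1,0)
step 4: output 7; order=[0,2,3,7]; indeg=(0,1,0,0,2,0,1,0)
step 5: output 5; order=[0,2,3,7,5]; indeg=(0,1,0,0,2,0,0,0)
step 6: output 6; order=[0,2,3,7,5,6]; indeg=(0,0,0,0,1,0,0,0)
step 7: output 1; order=[0,2,3,7,5,6,1]; indeg=(0,0,0,0,0,0,0,0)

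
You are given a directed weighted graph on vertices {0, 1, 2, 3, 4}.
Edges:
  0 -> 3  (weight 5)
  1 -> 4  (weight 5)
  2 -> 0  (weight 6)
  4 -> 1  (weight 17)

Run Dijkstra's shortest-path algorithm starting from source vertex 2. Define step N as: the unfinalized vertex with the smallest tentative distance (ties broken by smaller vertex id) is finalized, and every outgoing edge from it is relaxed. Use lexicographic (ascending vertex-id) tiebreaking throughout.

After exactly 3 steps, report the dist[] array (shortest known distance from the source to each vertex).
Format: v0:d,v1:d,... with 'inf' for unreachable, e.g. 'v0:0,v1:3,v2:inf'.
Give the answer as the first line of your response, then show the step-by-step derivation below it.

v0:6,v1:inf,v2:0,v3:11,v4:inf

step 1: dist = v0:6,v1:inf,v2:0,v3:inf,v4:inf
step 2: dist = v0:6,v1:inf,v2:0,v3:11,v4:inf
step 3: dist = v0:6,v1:inf,v2:0,v3:11,v4:inf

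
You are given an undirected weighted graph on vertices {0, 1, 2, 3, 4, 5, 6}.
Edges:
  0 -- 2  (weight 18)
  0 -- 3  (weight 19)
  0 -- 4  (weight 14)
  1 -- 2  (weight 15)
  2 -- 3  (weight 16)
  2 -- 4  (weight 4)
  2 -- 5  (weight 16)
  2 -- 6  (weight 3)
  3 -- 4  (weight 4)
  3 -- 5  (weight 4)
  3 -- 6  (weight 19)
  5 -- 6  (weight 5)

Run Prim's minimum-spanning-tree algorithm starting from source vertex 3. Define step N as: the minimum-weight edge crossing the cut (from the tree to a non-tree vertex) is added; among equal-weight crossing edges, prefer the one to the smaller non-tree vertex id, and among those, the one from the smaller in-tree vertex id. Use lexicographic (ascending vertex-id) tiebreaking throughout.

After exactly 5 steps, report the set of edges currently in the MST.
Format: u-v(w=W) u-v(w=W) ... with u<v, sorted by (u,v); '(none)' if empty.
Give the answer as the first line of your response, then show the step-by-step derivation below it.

0-4(w=14) 2-4(w=4) 2-6(w=3) 3-4(w=4) 3-5(w=4)

step 1: add edge 3-4 (w=4); MST = {3-4(w=4)}
step 2: add edge 2-4 (w=4); MST = {2-4(w=4) 3-4(w=4)}
step 3: add edge 2-6 (w=3); MST = {2-4(w=4) 2-6(w=3) 3-4(w=4)}
step 4: add edge 3-5 (w=4); MST = {2-4(w=4) 2-6(w=3) 3-4(w=4) 3-5(w=4)}
step 5: add edge 0-4 (w=14); MST = {0-4(w=14) 2-4(w=4) 2-6(w=3) 3-4(w=4) 3-5(w=4)}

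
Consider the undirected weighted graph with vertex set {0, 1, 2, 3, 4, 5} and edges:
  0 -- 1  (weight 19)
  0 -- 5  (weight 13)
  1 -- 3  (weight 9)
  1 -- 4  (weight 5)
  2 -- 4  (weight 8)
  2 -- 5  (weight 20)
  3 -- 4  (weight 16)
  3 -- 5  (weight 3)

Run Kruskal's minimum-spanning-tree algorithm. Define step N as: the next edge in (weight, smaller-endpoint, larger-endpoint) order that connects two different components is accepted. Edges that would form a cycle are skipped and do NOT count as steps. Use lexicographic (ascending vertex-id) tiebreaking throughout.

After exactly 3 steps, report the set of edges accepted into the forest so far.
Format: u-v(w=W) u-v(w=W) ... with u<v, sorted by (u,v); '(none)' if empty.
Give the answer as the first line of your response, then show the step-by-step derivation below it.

1-4(w=5) 2-4(w=8) 3-5(w=3)

step 1: add edge 3-5 (w=3); MST = {3-5(w=3)}
step 2: add edge 1-4 (w=5); MST = {1-4(w=5) 3-5(w=3)}
step 3: add edge 2-4 (w=8); MST = {1-4(w=5) 2-4(w=8) 3-5(w=3)}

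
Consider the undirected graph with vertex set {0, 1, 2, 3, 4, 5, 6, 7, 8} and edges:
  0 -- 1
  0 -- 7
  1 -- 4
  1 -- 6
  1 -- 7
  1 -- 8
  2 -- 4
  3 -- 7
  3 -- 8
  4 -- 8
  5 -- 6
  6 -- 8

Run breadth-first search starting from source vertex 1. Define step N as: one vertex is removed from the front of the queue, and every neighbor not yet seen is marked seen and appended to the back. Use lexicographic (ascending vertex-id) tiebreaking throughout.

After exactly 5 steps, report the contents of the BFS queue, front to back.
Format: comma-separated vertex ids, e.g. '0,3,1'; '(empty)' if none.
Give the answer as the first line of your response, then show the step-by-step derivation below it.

8,2,5,3

step 1: dequeue 1; queue=[0,4,6,7,8]; order=1
step 2: dequeue 0; queue=[4,6,7,8]; order=1,0
step 3: dequeue 4; queue=[6,7,8,2]; order=1,0,4
step 4: dequeue 6; queue=[7,8,2,5]; order=1,0,4,6
step 5: dequeue 7; queue=[8,2,5,3]; order=1,0,4,6,7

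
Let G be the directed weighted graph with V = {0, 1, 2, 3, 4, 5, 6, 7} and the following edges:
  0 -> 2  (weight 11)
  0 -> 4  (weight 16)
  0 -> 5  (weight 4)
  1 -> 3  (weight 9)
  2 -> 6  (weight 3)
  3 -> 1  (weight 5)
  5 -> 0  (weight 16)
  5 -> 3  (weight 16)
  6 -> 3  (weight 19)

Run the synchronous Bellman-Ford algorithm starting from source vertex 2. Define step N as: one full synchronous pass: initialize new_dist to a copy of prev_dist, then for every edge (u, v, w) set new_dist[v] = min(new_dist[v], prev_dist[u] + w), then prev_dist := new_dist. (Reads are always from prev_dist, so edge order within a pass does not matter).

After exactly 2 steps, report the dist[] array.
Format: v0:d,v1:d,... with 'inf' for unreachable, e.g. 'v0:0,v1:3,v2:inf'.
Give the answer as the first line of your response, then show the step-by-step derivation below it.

v0:inf,v1:inf,v2:0,v3:22,v4:inf,v5:inf,v6:3,v7:inf

step 1: dist = v0:inf,v1:inf,v2:0,v3:inf,v4:inf,v5:inf,v6:3,v7:inf
step 2: dist = v0:inf,v1:inf,v2:0,v3:22,v4:inf,v5:inf,v6:3,v7:inf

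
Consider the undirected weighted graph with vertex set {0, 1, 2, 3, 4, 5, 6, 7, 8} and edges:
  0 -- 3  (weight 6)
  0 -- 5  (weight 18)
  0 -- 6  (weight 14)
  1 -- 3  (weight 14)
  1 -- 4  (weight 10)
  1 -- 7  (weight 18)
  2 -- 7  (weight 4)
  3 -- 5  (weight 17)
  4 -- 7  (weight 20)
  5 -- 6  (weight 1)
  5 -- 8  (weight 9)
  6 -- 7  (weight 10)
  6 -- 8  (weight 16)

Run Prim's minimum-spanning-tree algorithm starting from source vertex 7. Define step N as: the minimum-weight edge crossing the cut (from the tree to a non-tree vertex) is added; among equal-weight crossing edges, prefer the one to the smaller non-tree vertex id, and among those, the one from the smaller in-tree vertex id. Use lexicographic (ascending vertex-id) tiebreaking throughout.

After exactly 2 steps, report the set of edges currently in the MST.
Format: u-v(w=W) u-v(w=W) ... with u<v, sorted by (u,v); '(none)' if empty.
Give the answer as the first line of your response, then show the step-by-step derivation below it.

2-7(w=4) 6-7(w=10)

step 1: add edge 2-7 (w=4); MST = {2-7(w=4)}
step 2: add edge 6-7 (w=10); MST = {2-7(w=4) 6-7(w=10)}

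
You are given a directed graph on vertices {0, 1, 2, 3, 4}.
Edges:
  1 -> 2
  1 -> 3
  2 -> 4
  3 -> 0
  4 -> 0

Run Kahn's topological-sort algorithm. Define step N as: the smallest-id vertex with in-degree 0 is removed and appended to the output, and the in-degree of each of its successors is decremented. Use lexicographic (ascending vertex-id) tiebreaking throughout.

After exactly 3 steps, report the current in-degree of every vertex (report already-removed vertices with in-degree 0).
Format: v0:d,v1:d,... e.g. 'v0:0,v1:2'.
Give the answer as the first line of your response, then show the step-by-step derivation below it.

v0:1,v1:0,v2:0,v3:0,v4:0

step 1: output 1; order=[1]; indeg=(2,0,0,0,1)
step 2: output 2; order=[1,2]; indeg=(2,0,0,0,0)
step 3: output 3; order=[1,2,3]; indeg=(1,0,0,0,0)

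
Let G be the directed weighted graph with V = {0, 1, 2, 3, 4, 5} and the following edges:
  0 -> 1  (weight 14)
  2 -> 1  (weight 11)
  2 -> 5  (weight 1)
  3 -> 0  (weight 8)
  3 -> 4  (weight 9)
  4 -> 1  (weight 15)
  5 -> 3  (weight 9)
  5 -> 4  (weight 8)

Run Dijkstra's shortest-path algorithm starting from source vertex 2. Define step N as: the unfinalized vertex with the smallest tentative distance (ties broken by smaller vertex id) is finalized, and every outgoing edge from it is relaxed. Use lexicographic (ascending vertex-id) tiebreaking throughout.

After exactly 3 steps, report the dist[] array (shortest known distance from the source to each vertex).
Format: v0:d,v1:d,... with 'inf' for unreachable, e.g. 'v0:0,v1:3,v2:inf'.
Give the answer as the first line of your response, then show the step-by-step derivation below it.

v0:inf,v1:11,v2:0,v3:10,v4:9,v5:1

step 1: dist = v0:inf,v1:11,v2:0,v3:inf,v4:inf,v5:1
step 2: dist = v0:inf,v1:11,v2:0,v3:10,v4:9,v5:1
step 3: dist = v0:inf,v1:11,v2:0,v3:10,v4:9,v5:1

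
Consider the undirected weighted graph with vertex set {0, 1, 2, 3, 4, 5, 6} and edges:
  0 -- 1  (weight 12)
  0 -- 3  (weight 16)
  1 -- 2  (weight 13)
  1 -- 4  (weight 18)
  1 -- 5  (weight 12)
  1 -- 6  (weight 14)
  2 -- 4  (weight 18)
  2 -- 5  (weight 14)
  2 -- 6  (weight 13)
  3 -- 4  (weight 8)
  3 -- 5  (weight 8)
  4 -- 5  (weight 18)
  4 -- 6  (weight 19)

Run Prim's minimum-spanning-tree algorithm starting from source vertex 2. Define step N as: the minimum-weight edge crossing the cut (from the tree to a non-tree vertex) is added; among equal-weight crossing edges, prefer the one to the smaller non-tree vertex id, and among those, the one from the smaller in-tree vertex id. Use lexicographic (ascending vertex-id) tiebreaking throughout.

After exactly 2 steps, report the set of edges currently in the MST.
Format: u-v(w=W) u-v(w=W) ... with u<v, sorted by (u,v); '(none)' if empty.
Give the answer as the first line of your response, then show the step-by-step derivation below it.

0-1(w=12) 1-2(w=13)

step 1: add edge 1-2 (w=13); MST = {1-2(w=13)}
step 2: add edge 0-1 (w=12); MST = {0-1(w=12) 1-2(w=13)}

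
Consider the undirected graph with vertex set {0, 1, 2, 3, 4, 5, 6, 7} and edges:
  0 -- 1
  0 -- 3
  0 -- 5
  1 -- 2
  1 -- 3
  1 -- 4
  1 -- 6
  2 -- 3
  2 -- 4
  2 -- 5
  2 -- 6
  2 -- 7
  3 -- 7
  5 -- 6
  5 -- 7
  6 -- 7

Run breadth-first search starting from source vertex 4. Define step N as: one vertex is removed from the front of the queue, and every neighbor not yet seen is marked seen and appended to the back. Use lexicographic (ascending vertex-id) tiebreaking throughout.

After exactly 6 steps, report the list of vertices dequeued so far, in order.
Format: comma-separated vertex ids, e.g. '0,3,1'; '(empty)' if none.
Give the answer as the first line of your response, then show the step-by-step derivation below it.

4,1,2,0,3,6

step 1: dequeue 4; queue=[1,2]; order=4
step 2: dequeue 1; queue=[2,0,3,6]; order=4,1
step 3: dequeue 2; queue=[0,3,6,5,7]; order=4,1,2
step 4: dequeue 0; queue=[3,6,5,7]; order=4,1,2,0
step 5: dequeue 3; queue=[6,5,7]; order=4,1,2,0,3
step 6: dequeue 6; queue=[5,7]; order=4,1,2,0,3,6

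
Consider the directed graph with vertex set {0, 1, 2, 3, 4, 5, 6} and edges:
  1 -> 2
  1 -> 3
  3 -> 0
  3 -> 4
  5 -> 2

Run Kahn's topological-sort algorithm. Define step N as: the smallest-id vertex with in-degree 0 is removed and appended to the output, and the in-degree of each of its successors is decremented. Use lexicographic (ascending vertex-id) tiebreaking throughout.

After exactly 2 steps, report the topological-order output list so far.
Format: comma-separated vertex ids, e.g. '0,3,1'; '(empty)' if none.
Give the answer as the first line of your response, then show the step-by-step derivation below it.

1,3

step 1: output 1; order=[1]; indeg=(1,0,1,0,1,0,0)
step 2: output 3; order=[1,3]; indeg=(0,0,1,0,0,0,0)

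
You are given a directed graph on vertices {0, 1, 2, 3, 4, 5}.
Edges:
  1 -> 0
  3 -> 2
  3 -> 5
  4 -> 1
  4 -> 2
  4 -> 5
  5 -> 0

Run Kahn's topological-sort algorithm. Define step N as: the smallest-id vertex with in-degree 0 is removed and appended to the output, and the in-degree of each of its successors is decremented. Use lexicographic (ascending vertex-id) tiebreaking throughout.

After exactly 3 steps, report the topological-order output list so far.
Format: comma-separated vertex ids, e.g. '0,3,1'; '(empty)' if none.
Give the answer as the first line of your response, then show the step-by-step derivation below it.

3,4,1

step 1: output 3; order=[3]; indeg=(2,1,1,0,0,1)
step 2: output 4; order=[3,4]; indeg=(2,0,0,0,0,0)
step 3: output 1; order=[3,4,1]; indeg=(1,0,0,0,0,0)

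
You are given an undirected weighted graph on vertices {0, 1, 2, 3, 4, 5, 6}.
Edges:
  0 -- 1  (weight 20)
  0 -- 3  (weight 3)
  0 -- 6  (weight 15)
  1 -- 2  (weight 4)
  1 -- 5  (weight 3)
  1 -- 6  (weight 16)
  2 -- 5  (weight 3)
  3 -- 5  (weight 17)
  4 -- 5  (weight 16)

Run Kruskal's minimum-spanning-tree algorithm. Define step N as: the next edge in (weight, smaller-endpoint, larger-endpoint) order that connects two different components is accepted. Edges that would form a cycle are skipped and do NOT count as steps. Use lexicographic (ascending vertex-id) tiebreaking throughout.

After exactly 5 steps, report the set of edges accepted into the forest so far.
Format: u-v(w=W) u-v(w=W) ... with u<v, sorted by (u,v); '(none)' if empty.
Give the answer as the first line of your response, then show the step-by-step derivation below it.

0-3(w=3) 0-6(w=15) 1-5(w=3) 1-6(w=16) 2-5(w=3)

step 1: add edge 0-3 (w=3); MST = {0-3(w=3)}
step 2: add edge 1-5 (w=3); MST = {0-3(w=3) 1-5(w=3)}
step 3: add edge 2-5 (w=3); MST = {0-3(w=3) 1-5(w=3) 2-5(w=3)}
step 4: add edge 0-6 (w=15); MST = {0-3(w=3) 0-6(w=15) 1-5(w=3) 2-5(w=3)}
step 5: add edge 1-6 (w=16); MST = {0-3(w=3) 0-6(w=15) 1-5(w=3) 1-6(w=16) 2-5(w=3)}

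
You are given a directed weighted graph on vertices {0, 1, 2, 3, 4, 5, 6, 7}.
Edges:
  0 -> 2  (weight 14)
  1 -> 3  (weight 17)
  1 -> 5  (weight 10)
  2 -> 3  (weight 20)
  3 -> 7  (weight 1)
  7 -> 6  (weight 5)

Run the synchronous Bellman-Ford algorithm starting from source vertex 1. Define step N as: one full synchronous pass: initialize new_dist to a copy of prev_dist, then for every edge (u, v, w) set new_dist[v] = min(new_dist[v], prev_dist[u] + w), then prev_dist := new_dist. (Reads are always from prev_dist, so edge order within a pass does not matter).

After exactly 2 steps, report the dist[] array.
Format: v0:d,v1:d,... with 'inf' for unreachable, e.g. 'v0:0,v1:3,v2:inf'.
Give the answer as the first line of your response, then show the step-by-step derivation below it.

v0:inf,v1:0,v2:inf,v3:17,v4:inf,v5:10,v6:inf,v7:18

step 1: dist = v0:inf,v1:0,v2:inf,v3:17,v4:inf,v5:10,v6:inf,v7:inf
step 2: dist = v0:inf,v1:0,v2:inf,v3:17,v4:inf,v5:10,v6:inf,v7:18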